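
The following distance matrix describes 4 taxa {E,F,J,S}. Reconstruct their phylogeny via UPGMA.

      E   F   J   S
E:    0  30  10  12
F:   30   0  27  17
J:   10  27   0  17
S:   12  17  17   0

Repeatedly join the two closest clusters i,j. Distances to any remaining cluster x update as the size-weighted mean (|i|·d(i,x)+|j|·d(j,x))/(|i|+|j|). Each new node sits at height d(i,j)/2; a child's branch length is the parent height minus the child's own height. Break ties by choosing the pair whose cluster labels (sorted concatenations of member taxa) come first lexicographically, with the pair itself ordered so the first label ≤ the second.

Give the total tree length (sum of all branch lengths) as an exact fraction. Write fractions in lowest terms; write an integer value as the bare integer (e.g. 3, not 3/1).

1. join E+J (d=10) ⇒ EJ; edges |E|=5, |J|=5
  updated: d(EJ,F)=57/2, d(EJ,S)=29/2
2. join EJ+S (d=29/2) ⇒ EJS; edges |EJ|=9/4, |S|=29/4
  updated: d(EJS,F)=74/3
3. join EJS+F (d=74/3) ⇒ EFJS; edges |EJS|=61/12, |F|=37/3
final tree: (((E:5,J:5):9/4,S:29/4):61/12,F:37/3)
total length: 443/12

443/12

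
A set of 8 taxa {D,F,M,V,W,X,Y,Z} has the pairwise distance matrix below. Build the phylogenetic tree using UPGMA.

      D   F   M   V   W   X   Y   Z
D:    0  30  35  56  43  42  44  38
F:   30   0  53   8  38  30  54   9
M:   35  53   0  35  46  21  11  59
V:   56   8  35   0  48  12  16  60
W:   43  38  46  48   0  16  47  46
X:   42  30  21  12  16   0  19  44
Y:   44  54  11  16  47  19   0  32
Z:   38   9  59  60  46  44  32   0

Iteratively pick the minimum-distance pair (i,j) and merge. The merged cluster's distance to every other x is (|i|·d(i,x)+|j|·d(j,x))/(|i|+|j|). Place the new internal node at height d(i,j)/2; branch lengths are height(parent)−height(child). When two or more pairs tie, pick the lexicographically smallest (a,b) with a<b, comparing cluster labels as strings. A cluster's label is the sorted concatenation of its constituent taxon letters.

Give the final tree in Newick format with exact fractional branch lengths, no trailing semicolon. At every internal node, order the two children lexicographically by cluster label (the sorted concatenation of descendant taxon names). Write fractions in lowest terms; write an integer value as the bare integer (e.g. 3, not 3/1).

((D:19,Z:19):11/6,(((F:4,V:4):12,(W:8,X:8):8):35/16,(M:11/2,Y:11/2):203/16):127/48)

1. join F+V (d=8) ⇒ FV; edges |F|=4, |V|=4
  updated: d(D,FV)=43, d(FV,M)=44, d(FV,W)=43, d(FV,X)=21, d(FV,Y)=35, d(FV,Z)=69/2
2. join M+Y (d=11) ⇒ MY; edges |M|=11/2, |Y|=11/2
  updated: d(D,MY)=79/2, d(FV,MY)=79/2, d(MY,W)=93/2, d(MY,X)=20, d(MY,Z)=91/2
3. join W+X (d=16) ⇒ WX; edges |W|=8, |X|=8
  updated: d(D,WX)=85/2, d(FV,WX)=32, d(MY,WX)=133/4, d(WX,Z)=45
4. join FV+WX (d=32) ⇒ FVWX; edges |FV|=12, |WX|=8
  updated: d(D,FVWX)=171/4, d(FVWX,MY)=291/8, d(FVWX,Z)=159/4
5. join FVWX+MY (d=291/8) ⇒ FMVWXY; edges |FVWX|=35/16, |MY|=203/16
  updated: d(D,FMVWXY)=125/3, d(FMVWXY,Z)=125/3
6. join D+Z (d=38) ⇒ DZ; edges |D|=19, |Z|=19
  updated: d(DZ,FMVWXY)=125/3
7. join DZ+FMVWXY (d=125/3) ⇒ DFMVWXYZ; edges |DZ|=11/6, |FMVWXY|=127/48
final tree: ((D:19,Z:19):11/6,(((F:4,V:4):12,(W:8,X:8):8):35/16,(M:11/2,Y:11/2):203/16):127/48)
total length: 5393/48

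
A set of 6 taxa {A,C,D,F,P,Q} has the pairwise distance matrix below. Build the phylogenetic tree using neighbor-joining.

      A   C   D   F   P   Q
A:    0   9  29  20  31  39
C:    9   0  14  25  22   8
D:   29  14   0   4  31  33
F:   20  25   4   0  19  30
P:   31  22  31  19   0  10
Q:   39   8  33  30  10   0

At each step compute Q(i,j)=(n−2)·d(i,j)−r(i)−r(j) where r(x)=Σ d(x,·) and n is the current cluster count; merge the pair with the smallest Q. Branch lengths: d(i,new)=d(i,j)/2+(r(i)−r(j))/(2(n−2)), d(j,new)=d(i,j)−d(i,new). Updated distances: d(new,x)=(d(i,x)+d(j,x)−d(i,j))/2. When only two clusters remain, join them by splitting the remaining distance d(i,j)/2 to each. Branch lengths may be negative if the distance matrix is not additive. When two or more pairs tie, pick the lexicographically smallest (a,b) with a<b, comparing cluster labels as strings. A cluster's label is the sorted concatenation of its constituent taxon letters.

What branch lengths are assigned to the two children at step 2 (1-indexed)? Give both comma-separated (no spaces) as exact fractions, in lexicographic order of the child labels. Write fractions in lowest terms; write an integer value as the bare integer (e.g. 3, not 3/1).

1. join D+F (d=4, Q=-193) ⇒ DF; edges |D|=29/8, |F|=3/8
  updated: d(A,DF)=45/2, d(C,DF)=35/2, d(DF,P)=23, d(DF,Q)=59/2
2. join P+Q (d=10, Q=-285/2) ⇒ PQ; edges |P|=59/12, |Q|=61/12
  updated: d(A,PQ)=30, d(C,PQ)=10, d(DF,PQ)=85/4
3. join A+C (d=9, Q=-80) ⇒ AC; edges |A|=43/4, |C|=-7/4
  updated: d(AC,DF)=31/2, d(AC,PQ)=31/2
4. join AC+DF (d=31/2, Q=-209/4) ⇒ ACDF; edges |AC|=39/8, |DF|=85/8
  updated: d(ACDF,PQ)=85/8
5. join ACDF+PQ (d=85/8) ⇒ ACDFPQ; edges |ACDF|=85/16, |PQ|=85/16
final tree: (((A:43/4,C:-7/4):39/8,(D:29/8,F:3/8):85/8):85/16,(P:59/12,Q:61/12):85/16)
total length: 393/8

59/12,61/12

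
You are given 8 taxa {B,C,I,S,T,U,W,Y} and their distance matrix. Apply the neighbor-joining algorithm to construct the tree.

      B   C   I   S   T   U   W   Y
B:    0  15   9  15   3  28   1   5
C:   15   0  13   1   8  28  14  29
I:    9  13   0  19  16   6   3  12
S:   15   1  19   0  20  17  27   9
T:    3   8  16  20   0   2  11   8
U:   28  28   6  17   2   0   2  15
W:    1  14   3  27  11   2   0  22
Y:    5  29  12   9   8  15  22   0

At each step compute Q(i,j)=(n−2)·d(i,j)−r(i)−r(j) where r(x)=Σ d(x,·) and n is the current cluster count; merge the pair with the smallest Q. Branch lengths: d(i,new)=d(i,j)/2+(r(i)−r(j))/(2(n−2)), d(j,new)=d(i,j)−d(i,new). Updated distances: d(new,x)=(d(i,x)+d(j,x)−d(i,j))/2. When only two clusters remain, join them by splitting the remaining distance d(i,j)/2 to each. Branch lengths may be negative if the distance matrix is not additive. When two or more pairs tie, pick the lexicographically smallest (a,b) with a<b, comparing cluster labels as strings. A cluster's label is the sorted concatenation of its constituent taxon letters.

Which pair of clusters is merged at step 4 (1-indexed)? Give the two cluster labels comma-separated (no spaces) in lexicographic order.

iteration 1: select C,S (d=1, Q=-210); attach at lengths (1/2, 1/2); label the merged cluster CS
  updated: d(B,CS)=29/2, d(CS,I)=31/2, d(CS,T)=27/2, d(CS,U)=22, d(CS,W)=20, d(CS,Y)=37/2
iteration 2: select U,W (d=2, Q=-124); attach at lengths (13/5, -3/5); label the merged cluster UW
  updated: d(B,UW)=27/2, d(CS,UW)=20, d(I,UW)=7/2, d(T,UW)=11/2, d(UW,Y)=35/2
iteration 3: select I,UW (d=7/2, Q=-102); attach at lengths (5/4, 9/4); label the merged cluster IUW
  updated: d(B,IUW)=19/2, d(CS,IUW)=16, d(IUW,T)=9, d(IUW,Y)=13
iteration 4: select CS,IUW (d=16, Q=-62); attach at lengths (21/2, 11/2); label the merged cluster CISUW
  updated: d(B,CISUW)=4, d(CISUW,T)=13/4, d(CISUW,Y)=31/4
iteration 5: select B,Y (d=5, Q=-91/4); attach at lengths (5/16, 75/16); label the merged cluster BY
  updated: d(BY,CISUW)=27/8, d(BY,T)=3
iteration 6: select BY,CISUW (d=27/8, Q=-77/8); attach at lengths (25/16, 29/16); label the merged cluster BCISUWY
  updated: d(BCISUWY,T)=23/16
iteration 7: select BCISUWY,T (d=23/16); attach at lengths (23/32, 23/32); label the merged cluster BCISTUWY
final tree: (((B:5/16,Y:75/16):25/16,((C:1/2,S:1/2):21/2,(I:5/4,(U:13/5,W:-3/5):9/4):11/2):29/16):23/32,T:23/32)
total length: 517/16

CS,IUW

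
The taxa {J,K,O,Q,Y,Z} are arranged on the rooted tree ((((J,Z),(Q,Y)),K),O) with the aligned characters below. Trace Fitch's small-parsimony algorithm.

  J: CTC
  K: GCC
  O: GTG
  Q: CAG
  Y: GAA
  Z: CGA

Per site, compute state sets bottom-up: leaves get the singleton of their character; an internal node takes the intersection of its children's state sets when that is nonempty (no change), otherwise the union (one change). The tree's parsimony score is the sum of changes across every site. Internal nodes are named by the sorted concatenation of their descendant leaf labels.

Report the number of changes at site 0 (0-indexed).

2

[col 0] JZ: children J:{C}, Z:{C} ∩→ {C}; cost 0
[col 0] QY: children Q:{C}, Y:{G} ∪→ {C,G}; cost 1
[col 0] JQYZ: children JZ:{C}, QY:{C,G} ∩→ {C}; cost 0
[col 0] JKQYZ: children JQYZ:{C}, K:{G} ∪→ {C,G}; cost 1
[col 0] JKOQYZ: children JKQYZ:{C,G}, O:{G} ∩→ {G}; cost 0
[col 1] JZ: children J:{T}, Z:{G} ∪→ {G,T}; cost 1
[col 1] QY: children Q:{A}, Y:{A} ∩→ {A}; cost 0
[col 1] JQYZ: children JZ:{G,T}, QY:{A} ∪→ {A,G,T}; cost 1
[col 1] JKQYZ: children JQYZ:{A,G,T}, K:{C} ∪→ {A,C,G,T}; cost 1
[col 1] JKOQYZ: children JKQYZ:{A,C,G,T}, O:{T} ∩→ {T}; cost 0
[col 2] JZ: children J:{C}, Z:{A} ∪→ {A,C}; cost 1
[col 2] QY: children Q:{G}, Y:{A} ∪→ {A,G}; cost 1
[col 2] JQYZ: children JZ:{A,C}, QY:{A,G} ∩→ {A}; cost 0
[col 2] JKQYZ: children JQYZ:{A}, K:{C} ∪→ {A,C}; cost 1
[col 2] JKOQYZ: children JKQYZ:{A,C}, O:{G} ∪→ {A,C,G}; cost 1
per-site changes: [2, 3, 4]; total = 9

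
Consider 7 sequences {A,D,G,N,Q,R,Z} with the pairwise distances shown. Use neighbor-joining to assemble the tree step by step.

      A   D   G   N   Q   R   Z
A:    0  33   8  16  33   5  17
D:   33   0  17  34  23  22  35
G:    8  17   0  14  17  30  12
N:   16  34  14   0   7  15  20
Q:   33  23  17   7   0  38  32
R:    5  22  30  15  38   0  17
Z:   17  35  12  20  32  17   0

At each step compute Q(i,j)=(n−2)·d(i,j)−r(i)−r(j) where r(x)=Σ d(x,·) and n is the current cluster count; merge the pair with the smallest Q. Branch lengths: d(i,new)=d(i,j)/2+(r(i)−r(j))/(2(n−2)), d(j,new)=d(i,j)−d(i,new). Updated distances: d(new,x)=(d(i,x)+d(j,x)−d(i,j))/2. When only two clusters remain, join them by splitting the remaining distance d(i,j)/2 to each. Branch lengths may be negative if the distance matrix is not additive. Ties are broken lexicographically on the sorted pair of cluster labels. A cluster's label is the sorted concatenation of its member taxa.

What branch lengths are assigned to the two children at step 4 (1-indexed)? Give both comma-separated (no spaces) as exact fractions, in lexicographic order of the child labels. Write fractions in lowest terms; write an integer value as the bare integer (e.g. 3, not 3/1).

81/16,139/16

step 1: merge (N,Q) at d=7, Q=-221; branch lengths N→-9/10, Q→79/10; new cluster NQ
  updated: d(A,NQ)=21, d(D,NQ)=25, d(G,NQ)=12, d(NQ,R)=23, d(NQ,Z)=45/2
step 2: merge (A,R) at d=5, Q=-161; branch lengths A→7/8, R→33/8; new cluster AR
  updated: d(AR,D)=25, d(AR,G)=33/2, d(AR,NQ)=39/2, d(AR,Z)=29/2
step 3: merge (AR,Z) at d=29/2, Q=-116; branch lengths AR→35/6, Z→26/3; new cluster ARZ
  updated: d(ARZ,D)=91/4, d(ARZ,G)=7, d(ARZ,NQ)=55/4
step 4: merge (ARZ,NQ) at d=55/4, Q=-267/4; branch lengths ARZ→81/16, NQ→139/16; new cluster ANQRZ
  updated: d(ANQRZ,D)=17, d(ANQRZ,G)=21/8
step 5: merge (ANQRZ,D) at d=17, Q=-293/8; branch lengths ANQRZ→21/16, D→251/16; new cluster ADNQRZ
  updated: d(ADNQRZ,G)=21/16
step 6: merge (ADNQRZ,G) at d=21/16; branch lengths ADNQRZ→21/32, G→21/32; new cluster ADGNQRZ
final tree: (((((A:7/8,R:33/8):35/6,Z:26/3):81/16,(N:-9/10,Q:79/10):139/16):21/16,D:251/16):21/32,G:21/32)
total length: 937/16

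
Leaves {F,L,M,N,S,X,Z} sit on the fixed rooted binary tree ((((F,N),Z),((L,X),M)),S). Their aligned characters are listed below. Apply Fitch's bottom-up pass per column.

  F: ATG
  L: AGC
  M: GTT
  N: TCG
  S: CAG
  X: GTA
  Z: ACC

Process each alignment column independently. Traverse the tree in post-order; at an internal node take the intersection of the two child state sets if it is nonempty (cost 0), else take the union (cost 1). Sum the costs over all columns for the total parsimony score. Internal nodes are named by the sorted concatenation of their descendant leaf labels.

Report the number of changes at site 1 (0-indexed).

4

FN@0: {A} ∪ {T} = {A,T} (union, +1)
FNZ@0: {A,T} ∩ {A} = {A} (intersection, +0)
LX@0: {A} ∪ {G} = {A,G} (union, +1)
LMX@0: {A,G} ∩ {G} = {G} (intersection, +0)
FLMNXZ@0: {A} ∪ {G} = {A,G} (union, +1)
FLMNSXZ@0: {A,G} ∪ {C} = {A,C,G} (union, +1)
FN@1: {T} ∪ {C} = {C,T} (union, +1)
FNZ@1: {C,T} ∩ {C} = {C} (intersection, +0)
LX@1: {G} ∪ {T} = {G,T} (union, +1)
LMX@1: {G,T} ∩ {T} = {T} (intersection, +0)
FLMNXZ@1: {C} ∪ {T} = {C,T} (union, +1)
FLMNSXZ@1: {C,T} ∪ {A} = {A,C,T} (union, +1)
FN@2: {G} ∩ {G} = {G} (intersection, +0)
FNZ@2: {G} ∪ {C} = {C,G} (union, +1)
LX@2: {C} ∪ {A} = {A,C} (union, +1)
LMX@2: {A,C} ∪ {T} = {A,C,T} (union, +1)
FLMNXZ@2: {C,G} ∩ {A,C,T} = {C} (intersection, +0)
FLMNSXZ@2: {C} ∪ {G} = {C,G} (union, +1)
per-site changes: [4, 4, 4]; total = 12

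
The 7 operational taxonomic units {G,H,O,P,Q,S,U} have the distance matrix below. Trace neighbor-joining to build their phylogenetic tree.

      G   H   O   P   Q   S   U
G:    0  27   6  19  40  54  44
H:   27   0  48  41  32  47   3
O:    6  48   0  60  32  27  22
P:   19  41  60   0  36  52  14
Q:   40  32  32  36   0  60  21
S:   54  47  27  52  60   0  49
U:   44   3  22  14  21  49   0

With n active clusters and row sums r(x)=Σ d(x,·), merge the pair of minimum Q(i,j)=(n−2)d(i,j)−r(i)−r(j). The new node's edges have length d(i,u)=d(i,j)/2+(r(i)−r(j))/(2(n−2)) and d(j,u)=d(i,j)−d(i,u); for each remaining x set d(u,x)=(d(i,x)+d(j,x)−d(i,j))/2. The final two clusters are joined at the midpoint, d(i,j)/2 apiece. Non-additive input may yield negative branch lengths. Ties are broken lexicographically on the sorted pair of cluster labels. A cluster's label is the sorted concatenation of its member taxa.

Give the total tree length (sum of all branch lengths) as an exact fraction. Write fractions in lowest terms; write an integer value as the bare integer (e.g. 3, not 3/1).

iteration 1: select G,O (d=6, Q=-355); attach at lengths (5/2, 7/2); label the merged cluster GO
  updated: d(GO,H)=69/2, d(GO,P)=73/2, d(GO,Q)=33, d(GO,S)=75/2, d(GO,U)=30
iteration 2: select GO,S (d=75/2, Q=-267); attach at lengths (19/2, 28); label the merged cluster GOS
  updated: d(GOS,H)=22, d(GOS,P)=51/2, d(GOS,Q)=111/4, d(GOS,U)=83/4
iteration 3: select H,U (d=3, Q=-591/4); attach at lengths (193/24, -121/24); label the merged cluster HU
  updated: d(GOS,HU)=159/8, d(HU,P)=26, d(HU,Q)=25
iteration 4: select GOS,P (d=51/2, Q=-877/8); attach at lengths (293/32, 523/32); label the merged cluster GOPS
  updated: d(GOPS,HU)=163/16, d(GOPS,Q)=153/8
iteration 5: select GOPS,HU (d=163/16, Q=-869/16); attach at lengths (69/32, 257/32); label the merged cluster GHOPSU
  updated: d(GHOPSU,Q)=543/32
iteration 6: select GHOPSU,Q (d=543/32); attach at lengths (543/64, 543/64); label the merged cluster GHOPQSU
final tree: (((((G:5/2,O:7/2):19/2,S:28):293/32,P:523/32):69/32,(H:193/24,U:-121/24):257/32):543/64,Q:543/64)
total length: 3173/32

3173/32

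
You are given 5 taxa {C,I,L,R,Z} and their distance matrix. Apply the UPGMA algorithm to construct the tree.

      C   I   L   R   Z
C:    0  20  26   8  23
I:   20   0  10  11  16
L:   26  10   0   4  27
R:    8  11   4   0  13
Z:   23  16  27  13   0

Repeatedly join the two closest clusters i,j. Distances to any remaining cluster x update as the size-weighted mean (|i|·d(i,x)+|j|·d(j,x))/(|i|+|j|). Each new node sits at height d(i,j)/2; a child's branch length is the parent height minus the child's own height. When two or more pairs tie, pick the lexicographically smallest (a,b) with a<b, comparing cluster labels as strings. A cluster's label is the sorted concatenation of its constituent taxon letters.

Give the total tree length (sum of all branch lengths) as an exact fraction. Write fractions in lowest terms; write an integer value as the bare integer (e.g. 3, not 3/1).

iteration 1: select L,R (d=4); attach at lengths (2, 2); label the merged cluster LR
  updated: d(C,LR)=17, d(I,LR)=21/2, d(LR,Z)=20
iteration 2: select I,LR (d=21/2); attach at lengths (21/4, 13/4); label the merged cluster ILR
  updated: d(C,ILR)=18, d(ILR,Z)=56/3
iteration 3: select C,ILR (d=18); attach at lengths (9, 15/4); label the merged cluster CILR
  updated: d(CILR,Z)=79/4
iteration 4: select CILR,Z (d=79/4); attach at lengths (7/8, 79/8); label the merged cluster CILRZ
final tree: ((C:9,(I:21/4,(L:2,R:2):13/4):15/4):7/8,Z:79/8)
total length: 36

36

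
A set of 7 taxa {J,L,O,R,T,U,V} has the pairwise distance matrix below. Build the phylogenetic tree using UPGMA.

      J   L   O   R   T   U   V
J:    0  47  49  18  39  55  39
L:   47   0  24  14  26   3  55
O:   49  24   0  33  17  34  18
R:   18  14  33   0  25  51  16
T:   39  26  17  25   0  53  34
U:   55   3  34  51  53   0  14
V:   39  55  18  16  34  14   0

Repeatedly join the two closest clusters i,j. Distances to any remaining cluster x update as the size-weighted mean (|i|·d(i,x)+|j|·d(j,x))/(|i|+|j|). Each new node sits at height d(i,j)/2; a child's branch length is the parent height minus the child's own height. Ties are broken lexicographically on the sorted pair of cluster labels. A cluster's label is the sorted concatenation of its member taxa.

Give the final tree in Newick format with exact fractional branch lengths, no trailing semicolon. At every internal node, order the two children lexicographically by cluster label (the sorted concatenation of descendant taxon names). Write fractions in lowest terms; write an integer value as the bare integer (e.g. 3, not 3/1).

(J:247/12,((L:3/2,U:3/2):247/16,((O:17/2,T:17/2):21/4,(R:8,V:8):23/4):51/16):175/48)

1. join L+U (d=3) ⇒ LU; edges |L|=3/2, |U|=3/2
  updated: d(J,LU)=51, d(LU,O)=29, d(LU,R)=65/2, d(LU,T)=79/2, d(LU,V)=69/2
2. join R+V (d=16) ⇒ RV; edges |R|=8, |V|=8
  updated: d(J,RV)=57/2, d(LU,RV)=67/2, d(O,RV)=51/2, d(RV,T)=59/2
3. join O+T (d=17) ⇒ OT; edges |O|=17/2, |T|=17/2
  updated: d(J,OT)=44, d(LU,OT)=137/4, d(OT,RV)=55/2
4. join OT+RV (d=55/2) ⇒ ORTV; edges |OT|=21/4, |RV|=23/4
  updated: d(J,ORTV)=145/4, d(LU,ORTV)=271/8
5. join LU+ORTV (d=271/8) ⇒ LORTUV; edges |LU|=247/16, |ORTV|=51/16
  updated: d(J,LORTUV)=247/6
6. join J+LORTUV (d=247/6) ⇒ JLORTUV; edges |J|=247/12, |LORTUV|=175/48
final tree: (J:247/12,((L:3/2,U:3/2):247/16,((O:17/2,T:17/2):21/4,(R:8,V:8):23/4):51/16):175/48)
total length: 4313/48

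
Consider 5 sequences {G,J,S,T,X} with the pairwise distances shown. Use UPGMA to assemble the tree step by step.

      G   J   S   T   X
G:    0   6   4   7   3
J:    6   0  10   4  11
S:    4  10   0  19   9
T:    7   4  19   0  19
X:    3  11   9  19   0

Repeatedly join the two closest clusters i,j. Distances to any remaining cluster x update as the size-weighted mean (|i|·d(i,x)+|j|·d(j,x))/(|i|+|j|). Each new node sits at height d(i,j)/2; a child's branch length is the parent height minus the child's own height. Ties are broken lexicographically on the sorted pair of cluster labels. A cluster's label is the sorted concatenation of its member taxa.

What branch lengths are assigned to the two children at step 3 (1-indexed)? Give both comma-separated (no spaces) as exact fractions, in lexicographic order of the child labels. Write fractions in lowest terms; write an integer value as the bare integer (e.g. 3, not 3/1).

7/4,13/4

1. join G+X (d=3) ⇒ GX; edges |G|=3/2, |X|=3/2
  updated: d(GX,J)=17/2, d(GX,S)=13/2, d(GX,T)=13
2. join J+T (d=4) ⇒ JT; edges |J|=2, |T|=2
  updated: d(GX,JT)=43/4, d(JT,S)=29/2
3. join GX+S (d=13/2) ⇒ GSX; edges |GX|=7/4, |S|=13/4
  updated: d(GSX,JT)=12
4. join GSX+JT (d=12) ⇒ GJSTX; edges |GSX|=11/4, |JT|=4
final tree: (((G:3/2,X:3/2):7/4,S:13/4):11/4,(J:2,T:2):4)
total length: 75/4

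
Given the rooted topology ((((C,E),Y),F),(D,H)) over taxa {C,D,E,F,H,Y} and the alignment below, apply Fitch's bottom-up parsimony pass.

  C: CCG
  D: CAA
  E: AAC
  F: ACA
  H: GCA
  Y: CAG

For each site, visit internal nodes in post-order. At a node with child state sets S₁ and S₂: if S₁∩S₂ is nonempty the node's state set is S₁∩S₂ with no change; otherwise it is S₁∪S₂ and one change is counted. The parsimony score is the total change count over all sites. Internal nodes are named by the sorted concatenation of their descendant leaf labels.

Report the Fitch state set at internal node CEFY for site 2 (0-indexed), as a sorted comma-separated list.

site 0, node CE: C={C} ∪ E={A} → {A,C} (+1)
site 0, node CEY: CE={A,C} ∩ Y={C} → {C} (+0)
site 0, node CEFY: CEY={C} ∪ F={A} → {A,C} (+1)
site 0, node DH: D={C} ∪ H={G} → {C,G} (+1)
site 0, node CDEFHY: CEFY={A,C} ∩ DH={C,G} → {C} (+0)
site 1, node CE: C={C} ∪ E={A} → {A,C} (+1)
site 1, node CEY: CE={A,C} ∩ Y={A} → {A} (+0)
site 1, node CEFY: CEY={A} ∪ F={C} → {A,C} (+1)
site 1, node DH: D={A} ∪ H={C} → {A,C} (+1)
site 1, node CDEFHY: CEFY={A,C} ∩ DH={A,C} → {A,C} (+0)
site 2, node CE: C={G} ∪ E={C} → {C,G} (+1)
site 2, node CEY: CE={C,G} ∩ Y={G} → {G} (+0)
site 2, node CEFY: CEY={G} ∪ F={A} → {A,G} (+1)
site 2, node DH: D={A} ∩ H={A} → {A} (+0)
site 2, node CDEFHY: CEFY={A,G} ∩ DH={A} → {A} (+0)
per-site changes: [3, 3, 2]; total = 8

A,G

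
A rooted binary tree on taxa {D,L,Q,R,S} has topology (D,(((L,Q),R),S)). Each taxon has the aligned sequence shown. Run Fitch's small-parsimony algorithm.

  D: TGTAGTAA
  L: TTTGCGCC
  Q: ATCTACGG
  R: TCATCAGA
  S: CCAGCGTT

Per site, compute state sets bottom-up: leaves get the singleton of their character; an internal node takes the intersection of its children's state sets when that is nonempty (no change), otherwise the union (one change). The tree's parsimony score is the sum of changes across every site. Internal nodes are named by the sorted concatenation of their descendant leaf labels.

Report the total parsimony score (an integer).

[col 0] LQ: children L:{T}, Q:{A} ∪→ {A,T}; cost 1
[col 0] LQR: children LQ:{A,T}, R:{T} ∩→ {T}; cost 0
[col 0] LQRS: children LQR:{T}, S:{C} ∪→ {C,T}; cost 1
[col 0] DLQRS: children D:{T}, LQRS:{C,T} ∩→ {T}; cost 0
[col 1] LQ: children L:{T}, Q:{T} ∩→ {T}; cost 0
[col 1] LQR: children LQ:{T}, R:{C} ∪→ {C,T}; cost 1
[col 1] LQRS: children LQR:{C,T}, S:{C} ∩→ {C}; cost 0
[col 1] DLQRS: children D:{G}, LQRS:{C} ∪→ {C,G}; cost 1
[col 2] LQ: children L:{T}, Q:{C} ∪→ {C,T}; cost 1
[col 2] LQR: children LQ:{C,T}, R:{A} ∪→ {A,C,T}; cost 1
[col 2] LQRS: children LQR:{A,C,T}, S:{A} ∩→ {A}; cost 0
[col 2] DLQRS: children D:{T}, LQRS:{A} ∪→ {A,T}; cost 1
[col 3] LQ: children L:{G}, Q:{T} ∪→ {G,T}; cost 1
[col 3] LQR: children LQ:{G,T}, R:{T} ∩→ {T}; cost 0
[col 3] LQRS: children LQR:{T}, S:{G} ∪→ {G,T}; cost 1
[col 3] DLQRS: children D:{A}, LQRS:{G,T} ∪→ {A,G,T}; cost 1
[col 4] LQ: children L:{C}, Q:{A} ∪→ {A,C}; cost 1
[col 4] LQR: children LQ:{A,C}, R:{C} ∩→ {C}; cost 0
[col 4] LQRS: children LQR:{C}, S:{C} ∩→ {C}; cost 0
[col 4] DLQRS: children D:{G}, LQRS:{C} ∪→ {C,G}; cost 1
[col 5] LQ: children L:{G}, Q:{C} ∪→ {C,G}; cost 1
[col 5] LQR: children LQ:{C,G}, R:{A} ∪→ {A,C,G}; cost 1
[col 5] LQRS: children LQR:{A,C,G}, S:{G} ∩→ {G}; cost 0
[col 5] DLQRS: children D:{T}, LQRS:{G} ∪→ {G,T}; cost 1
[col 6] LQ: children L:{C}, Q:{G} ∪→ {C,G}; cost 1
[col 6] LQR: children LQ:{C,G}, R:{G} ∩→ {G}; cost 0
[col 6] LQRS: children LQR:{G}, S:{T} ∪→ {G,T}; cost 1
[col 6] DLQRS: children D:{A}, LQRS:{G,T} ∪→ {A,G,T}; cost 1
[col 7] LQ: children L:{C}, Q:{G} ∪→ {C,G}; cost 1
[col 7] LQR: children LQ:{C,G}, R:{A} ∪→ {A,C,G}; cost 1
[col 7] LQRS: children LQR:{A,C,G}, S:{T} ∪→ {A,C,G,T}; cost 1
[col 7] DLQRS: children D:{A}, LQRS:{A,C,G,T} ∩→ {A}; cost 0
per-site changes: [2, 2, 3, 3, 2, 3, 3, 3]; total = 21

21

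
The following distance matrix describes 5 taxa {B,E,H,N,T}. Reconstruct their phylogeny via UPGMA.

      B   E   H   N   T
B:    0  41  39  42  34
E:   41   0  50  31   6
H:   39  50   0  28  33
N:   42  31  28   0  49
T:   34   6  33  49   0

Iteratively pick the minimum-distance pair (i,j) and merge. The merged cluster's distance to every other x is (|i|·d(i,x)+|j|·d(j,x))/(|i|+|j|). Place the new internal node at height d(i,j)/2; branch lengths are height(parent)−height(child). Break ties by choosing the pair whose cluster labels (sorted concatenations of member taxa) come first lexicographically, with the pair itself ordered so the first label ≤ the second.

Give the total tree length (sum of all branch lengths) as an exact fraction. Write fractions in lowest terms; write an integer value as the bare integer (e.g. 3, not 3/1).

step 1: merge (E,T) at d=6; branch lengths E→3, T→3; new cluster ET
  updated: d(B,ET)=75/2, d(ET,H)=83/2, d(ET,N)=40
step 2: merge (H,N) at d=28; branch lengths H→14, N→14; new cluster HN
  updated: d(B,HN)=81/2, d(ET,HN)=163/4
step 3: merge (B,ET) at d=75/2; branch lengths B→75/4, ET→63/4; new cluster BET
  updated: d(BET,HN)=122/3
step 4: merge (BET,HN) at d=122/3; branch lengths BET→19/12, HN→19/3; new cluster BEHNT
final tree: ((B:75/4,(E:3,T:3):63/4):19/12,(H:14,N:14):19/3)
total length: 917/12

917/12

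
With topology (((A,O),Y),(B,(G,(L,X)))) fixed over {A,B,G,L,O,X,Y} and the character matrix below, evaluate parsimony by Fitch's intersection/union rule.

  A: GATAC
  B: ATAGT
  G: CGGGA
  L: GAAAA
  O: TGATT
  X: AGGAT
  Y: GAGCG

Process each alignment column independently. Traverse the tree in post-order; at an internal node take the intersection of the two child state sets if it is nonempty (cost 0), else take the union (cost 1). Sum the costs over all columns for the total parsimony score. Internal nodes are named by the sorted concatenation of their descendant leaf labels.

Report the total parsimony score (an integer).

AO@0: {G} ∪ {T} = {G,T} (union, +1)
AOY@0: {G,T} ∩ {G} = {G} (intersection, +0)
LX@0: {G} ∪ {A} = {A,G} (union, +1)
GLX@0: {C} ∪ {A,G} = {A,C,G} (union, +1)
BGLX@0: {A} ∩ {A,C,G} = {A} (intersection, +0)
ABGLOXY@0: {G} ∪ {A} = {A,G} (union, +1)
AO@1: {A} ∪ {G} = {A,G} (union, +1)
AOY@1: {A,G} ∩ {A} = {A} (intersection, +0)
LX@1: {A} ∪ {G} = {A,G} (union, +1)
GLX@1: {G} ∩ {A,G} = {G} (intersection, +0)
BGLX@1: {T} ∪ {G} = {G,T} (union, +1)
ABGLOXY@1: {A} ∪ {G,T} = {A,G,T} (union, +1)
AO@2: {T} ∪ {A} = {A,T} (union, +1)
AOY@2: {A,T} ∪ {G} = {A,G,T} (union, +1)
LX@2: {A} ∪ {G} = {A,G} (union, +1)
GLX@2: {G} ∩ {A,G} = {G} (intersection, +0)
BGLX@2: {A} ∪ {G} = {A,G} (union, +1)
ABGLOXY@2: {A,G,T} ∩ {A,G} = {A,G} (intersection, +0)
AO@3: {A} ∪ {T} = {A,T} (union, +1)
AOY@3: {A,T} ∪ {C} = {A,C,T} (union, +1)
LX@3: {A} ∩ {A} = {A} (intersection, +0)
GLX@3: {G} ∪ {A} = {A,G} (union, +1)
BGLX@3: {G} ∩ {A,G} = {G} (intersection, +0)
ABGLOXY@3: {A,C,T} ∪ {G} = {A,C,G,T} (union, +1)
AO@4: {C} ∪ {T} = {C,T} (union, +1)
AOY@4: {C,T} ∪ {G} = {C,G,T} (union, +1)
LX@4: {A} ∪ {T} = {A,T} (union, +1)
GLX@4: {A} ∩ {A,T} = {A} (intersection, +0)
BGLX@4: {T} ∪ {A} = {A,T} (union, +1)
ABGLOXY@4: {C,G,T} ∩ {A,T} = {T} (intersection, +0)
per-site changes: [4, 4, 4, 4, 4]; total = 20

20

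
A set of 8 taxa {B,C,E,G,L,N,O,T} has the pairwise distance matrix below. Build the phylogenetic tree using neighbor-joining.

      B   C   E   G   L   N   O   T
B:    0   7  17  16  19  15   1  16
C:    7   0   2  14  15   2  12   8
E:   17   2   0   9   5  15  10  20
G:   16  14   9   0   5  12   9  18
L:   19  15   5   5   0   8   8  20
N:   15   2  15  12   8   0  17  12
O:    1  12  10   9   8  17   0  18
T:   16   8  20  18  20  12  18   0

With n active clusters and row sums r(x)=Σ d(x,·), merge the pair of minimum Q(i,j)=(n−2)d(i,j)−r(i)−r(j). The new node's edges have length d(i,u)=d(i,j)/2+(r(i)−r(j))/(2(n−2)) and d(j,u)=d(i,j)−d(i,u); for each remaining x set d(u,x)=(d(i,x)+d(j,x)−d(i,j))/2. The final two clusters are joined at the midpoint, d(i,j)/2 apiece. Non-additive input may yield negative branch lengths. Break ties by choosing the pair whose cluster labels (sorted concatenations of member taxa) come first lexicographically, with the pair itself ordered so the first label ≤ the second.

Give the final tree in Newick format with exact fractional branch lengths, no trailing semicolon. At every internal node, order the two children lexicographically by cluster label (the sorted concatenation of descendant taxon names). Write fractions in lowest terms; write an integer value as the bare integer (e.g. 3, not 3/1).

1. join B+O (d=1, Q=-160) ⇒ BO; edges |B|=11/6, |O|=-5/6
  updated: d(BO,C)=9, d(BO,E)=13, d(BO,G)=12, d(BO,L)=13, d(BO,N)=31/2, d(BO,T)=33/2
2. join G+L (d=5, Q=-111) ⇒ GL; edges |G|=29/10, |L|=21/10
  updated: d(BO,GL)=10, d(C,GL)=12, d(E,GL)=9/2, d(GL,N)=15/2, d(GL,T)=33/2
3. join E+GL (d=9/2, Q=-87) ⇒ EGL; edges |E|=11/4, |GL|=7/4
  updated: d(BO,EGL)=37/4, d(C,EGL)=19/4, d(EGL,N)=9, d(EGL,T)=16
4. join BO+EGL (d=37/4, Q=-123/2) ⇒ BEGLO; edges |BO|=13/2, |EGL|=11/4
  updated: d(BEGLO,C)=9/4, d(BEGLO,N)=61/8, d(BEGLO,T)=93/8
5. join BEGLO+T (d=93/8, Q=-239/8) ⇒ BEGLOT; edges |BEGLO|=105/32, |T|=267/32
  updated: d(BEGLOT,C)=-11/16, d(BEGLOT,N)=4
6. join BEGLOT+C (d=-11/16, Q=-85/16) ⇒ BCEGLOT; edges |BEGLOT|=21/32, |C|=-43/32
  updated: d(BCEGLOT,N)=107/32
7. join BCEGLOT+N (d=107/32) ⇒ BCEGLNOT; edges |BCEGLOT|=107/64, |N|=107/64
final tree: (((((B:11/6,O:-5/6):13/2,(E:11/4,(G:29/10,L:21/10):7/4):11/4):105/32,T:267/32):21/32,C:-43/32):107/64,N:107/64)
total length: 1089/32

(((((B:11/6,O:-5/6):13/2,(E:11/4,(G:29/10,L:21/10):7/4):11/4):105/32,T:267/32):21/32,C:-43/32):107/64,N:107/64)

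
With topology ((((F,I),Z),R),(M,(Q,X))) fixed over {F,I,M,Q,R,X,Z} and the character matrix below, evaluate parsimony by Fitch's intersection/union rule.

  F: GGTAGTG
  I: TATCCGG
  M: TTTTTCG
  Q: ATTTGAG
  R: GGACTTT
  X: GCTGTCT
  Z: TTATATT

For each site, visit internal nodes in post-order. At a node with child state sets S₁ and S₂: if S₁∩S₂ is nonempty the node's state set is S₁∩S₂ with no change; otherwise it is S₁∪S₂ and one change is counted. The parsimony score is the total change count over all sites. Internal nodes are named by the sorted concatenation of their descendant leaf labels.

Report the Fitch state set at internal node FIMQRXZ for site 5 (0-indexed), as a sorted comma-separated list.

C,T

FI@0: {G} ∪ {T} = {G,T} (union, +1)
FIZ@0: {G,T} ∩ {T} = {T} (intersection, +0)
FIRZ@0: {T} ∪ {G} = {G,T} (union, +1)
QX@0: {A} ∪ {G} = {A,G} (union, +1)
MQX@0: {T} ∪ {A,G} = {A,G,T} (union, +1)
FIMQRXZ@0: {G,T} ∩ {A,G,T} = {G,T} (intersection, +0)
FI@1: {G} ∪ {A} = {A,G} (union, +1)
FIZ@1: {A,G} ∪ {T} = {A,G,T} (union, +1)
FIRZ@1: {A,G,T} ∩ {G} = {G} (intersection, +0)
QX@1: {T} ∪ {C} = {C,T} (union, +1)
MQX@1: {T} ∩ {C,T} = {T} (intersection, +0)
FIMQRXZ@1: {G} ∪ {T} = {G,T} (union, +1)
FI@2: {T} ∩ {T} = {T} (intersection, +0)
FIZ@2: {T} ∪ {A} = {A,T} (union, +1)
FIRZ@2: {A,T} ∩ {A} = {A} (intersection, +0)
QX@2: {T} ∩ {T} = {T} (intersection, +0)
MQX@2: {T} ∩ {T} = {T} (intersection, +0)
FIMQRXZ@2: {A} ∪ {T} = {A,T} (union, +1)
FI@3: {A} ∪ {C} = {A,C} (union, +1)
FIZ@3: {A,C} ∪ {T} = {A,C,T} (union, +1)
FIRZ@3: {A,C,T} ∩ {C} = {C} (intersection, +0)
QX@3: {T} ∪ {G} = {G,T} (union, +1)
MQX@3: {T} ∩ {G,T} = {T} (intersection, +0)
FIMQRXZ@3: {C} ∪ {T} = {C,T} (union, +1)
FI@4: {G} ∪ {C} = {C,G} (union, +1)
FIZ@4: {C,G} ∪ {A} = {A,C,G} (union, +1)
FIRZ@4: {A,C,G} ∪ {T} = {A,C,G,T} (union, +1)
QX@4: {G} ∪ {T} = {G,T} (union, +1)
MQX@4: {T} ∩ {G,T} = {T} (intersection, +0)
FIMQRXZ@4: {A,C,G,T} ∩ {T} = {T} (intersection, +0)
FI@5: {T} ∪ {G} = {G,T} (union, +1)
FIZ@5: {G,T} ∩ {T} = {T} (intersection, +0)
FIRZ@5: {T} ∩ {T} = {T} (intersection, +0)
QX@5: {A} ∪ {C} = {A,C} (union, +1)
MQX@5: {C} ∩ {A,C} = {C} (intersection, +0)
FIMQRXZ@5: {T} ∪ {C} = {C,T} (union, +1)
FI@6: {G} ∩ {G} = {G} (intersection, +0)
FIZ@6: {G} ∪ {T} = {G,T} (union, +1)
FIRZ@6: {G,T} ∩ {T} = {T} (intersection, +0)
QX@6: {G} ∪ {T} = {G,T} (union, +1)
MQX@6: {G} ∩ {G,T} = {G} (intersection, +0)
FIMQRXZ@6: {T} ∪ {G} = {G,T} (union, +1)
per-site changes: [4, 4, 2, 4, 4, 3, 3]; total = 24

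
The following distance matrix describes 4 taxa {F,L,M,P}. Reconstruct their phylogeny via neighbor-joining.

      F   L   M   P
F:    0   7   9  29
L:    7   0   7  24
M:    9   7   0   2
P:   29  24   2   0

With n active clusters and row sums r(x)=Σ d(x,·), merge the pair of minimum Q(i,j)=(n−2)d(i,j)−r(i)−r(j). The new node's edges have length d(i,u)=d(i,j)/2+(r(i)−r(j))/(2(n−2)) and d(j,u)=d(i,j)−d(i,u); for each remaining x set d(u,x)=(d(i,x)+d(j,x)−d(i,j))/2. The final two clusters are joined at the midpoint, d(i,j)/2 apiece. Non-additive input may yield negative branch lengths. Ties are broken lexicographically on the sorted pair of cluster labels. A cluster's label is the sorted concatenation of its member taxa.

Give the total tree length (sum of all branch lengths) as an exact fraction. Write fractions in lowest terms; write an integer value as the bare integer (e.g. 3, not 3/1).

step 1: merge (F,L) at d=7, Q=-69; branch lengths F→21/4, L→7/4; new cluster FL
  updated: d(FL,M)=9/2, d(FL,P)=23
step 2: merge (FL,M) at d=9/2, Q=-59/2; branch lengths FL→51/4, M→-33/4; new cluster FLM
  updated: d(FLM,P)=41/4
step 3: merge (FLM,P) at d=41/4; branch lengths FLM→41/8, P→41/8; new cluster FLMP
final tree: (((F:21/4,L:7/4):51/4,M:-33/4):41/8,P:41/8)
total length: 87/4

87/4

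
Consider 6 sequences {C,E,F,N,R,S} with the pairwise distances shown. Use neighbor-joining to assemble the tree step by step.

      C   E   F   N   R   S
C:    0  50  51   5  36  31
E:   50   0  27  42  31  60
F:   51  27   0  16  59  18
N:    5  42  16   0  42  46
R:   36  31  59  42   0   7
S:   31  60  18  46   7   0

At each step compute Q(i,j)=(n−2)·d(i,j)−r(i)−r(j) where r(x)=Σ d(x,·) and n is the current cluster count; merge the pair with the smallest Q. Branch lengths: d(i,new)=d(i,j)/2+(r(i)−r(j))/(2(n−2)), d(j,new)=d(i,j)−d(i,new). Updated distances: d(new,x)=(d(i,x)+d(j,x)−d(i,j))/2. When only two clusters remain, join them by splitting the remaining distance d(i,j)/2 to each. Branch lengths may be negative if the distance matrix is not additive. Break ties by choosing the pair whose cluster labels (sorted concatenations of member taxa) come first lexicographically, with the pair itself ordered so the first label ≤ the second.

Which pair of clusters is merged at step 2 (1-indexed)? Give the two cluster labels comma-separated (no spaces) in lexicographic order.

C,N

iteration 1: select R,S (d=7, Q=-309); attach at lengths (41/8, 15/8); label the merged cluster RS
  updated: d(C,RS)=30, d(E,RS)=42, d(F,RS)=35, d(N,RS)=81/2
iteration 2: select C,N (d=5, Q=-449/2); attach at lengths (95/12, -35/12); label the merged cluster CN
  updated: d(CN,E)=87/2, d(CN,F)=31, d(CN,RS)=131/4
iteration 3: select CN,RS (d=131/4, Q=-303/2); attach at lengths (63/4, 17); label the merged cluster CNRS
  updated: d(CNRS,E)=211/8, d(CNRS,F)=133/8
iteration 4: select CNRS,E (d=211/8, Q=-70); attach at lengths (8, 147/8); label the merged cluster CENRS
  updated: d(CENRS,F)=69/8
iteration 5: select CENRS,F (d=69/8); attach at lengths (69/16, 69/16); label the merged cluster CEFNRS
final tree: ((((C:95/12,N:-35/12):63/4,(R:41/8,S:15/8):17):8,E:147/8):69/16,F:69/16)
total length: 319/4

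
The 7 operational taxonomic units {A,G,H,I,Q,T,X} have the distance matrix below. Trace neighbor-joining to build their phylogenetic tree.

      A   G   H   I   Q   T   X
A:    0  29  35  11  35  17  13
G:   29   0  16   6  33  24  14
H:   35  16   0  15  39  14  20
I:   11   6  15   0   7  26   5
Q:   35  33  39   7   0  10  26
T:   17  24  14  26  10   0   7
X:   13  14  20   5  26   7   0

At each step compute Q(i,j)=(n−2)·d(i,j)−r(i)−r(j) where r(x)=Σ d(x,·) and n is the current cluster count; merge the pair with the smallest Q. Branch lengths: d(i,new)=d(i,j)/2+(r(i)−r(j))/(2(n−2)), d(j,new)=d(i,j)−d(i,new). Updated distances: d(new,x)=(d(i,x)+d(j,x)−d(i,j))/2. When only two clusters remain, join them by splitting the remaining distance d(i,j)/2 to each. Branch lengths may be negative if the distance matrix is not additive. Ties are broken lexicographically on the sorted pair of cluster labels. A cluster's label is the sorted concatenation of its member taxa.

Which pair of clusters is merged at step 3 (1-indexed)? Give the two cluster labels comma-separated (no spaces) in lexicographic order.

iteration 1: select Q,T (d=10, Q=-198); attach at lengths (51/5, -1/5); label the merged cluster QT
  updated: d(A,QT)=21, d(G,QT)=47/2, d(H,QT)=43/2, d(I,QT)=23/2, d(QT,X)=23/2
iteration 2: select G,H (d=16, Q=-132); attach at lengths (45/8, 83/8); label the merged cluster GH
  updated: d(A,GH)=24, d(GH,I)=5/2, d(GH,QT)=29/2, d(GH,X)=9
iteration 3: select GH,I (d=5/2, Q=-145/2); attach at lengths (55/12, -25/12); label the merged cluster GHI
  updated: d(A,GHI)=65/4, d(GHI,QT)=47/4, d(GHI,X)=23/4
iteration 4: select A,X (d=13, Q=-109/2); attach at lengths (23/2, 3/2); label the merged cluster AX
  updated: d(AX,GHI)=9/2, d(AX,QT)=39/4
iteration 5: select AX,GHI (d=9/2, Q=-26); attach at lengths (5/4, 13/4); label the merged cluster AGHIX
  updated: d(AGHIX,QT)=17/2
iteration 6: select AGHIX,QT (d=17/2); attach at lengths (17/4, 17/4); label the merged cluster AGHIQTX
final tree: (((A:23/2,X:3/2):5/4,((G:45/8,H:83/8):55/12,I:-25/12):13/4):17/4,(Q:51/5,T:-1/5):17/4)
total length: 109/2

GH,I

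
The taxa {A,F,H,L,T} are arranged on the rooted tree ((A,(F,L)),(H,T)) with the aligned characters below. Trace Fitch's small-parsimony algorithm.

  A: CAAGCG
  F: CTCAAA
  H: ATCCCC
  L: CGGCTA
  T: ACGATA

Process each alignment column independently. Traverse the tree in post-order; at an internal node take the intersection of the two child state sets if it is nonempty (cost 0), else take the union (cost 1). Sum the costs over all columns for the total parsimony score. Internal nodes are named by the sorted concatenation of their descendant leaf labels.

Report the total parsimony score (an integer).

15

site 0, node FL: F={C} ∩ L={C} → {C} (+0)
site 0, node AFL: A={C} ∩ FL={C} → {C} (+0)
site 0, node HT: H={A} ∩ T={A} → {A} (+0)
site 0, node AFHLT: AFL={C} ∪ HT={A} → {A,C} (+1)
site 1, node FL: F={T} ∪ L={G} → {G,T} (+1)
site 1, node AFL: A={A} ∪ FL={G,T} → {A,G,T} (+1)
site 1, node HT: H={T} ∪ T={C} → {C,T} (+1)
site 1, node AFHLT: AFL={A,G,T} ∩ HT={C,T} → {T} (+0)
site 2, node FL: F={C} ∪ L={G} → {C,G} (+1)
site 2, node AFL: A={A} ∪ FL={C,G} → {A,C,G} (+1)
site 2, node HT: H={C} ∪ T={G} → {C,G} (+1)
site 2, node AFHLT: AFL={A,C,G} ∩ HT={C,G} → {C,G} (+0)
site 3, node FL: F={A} ∪ L={C} → {A,C} (+1)
site 3, node AFL: A={G} ∪ FL={A,C} → {A,C,G} (+1)
site 3, node HT: H={C} ∪ T={A} → {A,C} (+1)
site 3, node AFHLT: AFL={A,C,G} ∩ HT={A,C} → {A,C} (+0)
site 4, node FL: F={A} ∪ L={T} → {A,T} (+1)
site 4, node AFL: A={C} ∪ FL={A,T} → {A,C,T} (+1)
site 4, node HT: H={C} ∪ T={T} → {C,T} (+1)
site 4, node AFHLT: AFL={A,C,T} ∩ HT={C,T} → {C,T} (+0)
site 5, node FL: F={A} ∩ L={A} → {A} (+0)
site 5, node AFL: A={G} ∪ FL={A} → {A,G} (+1)
site 5, node HT: H={C} ∪ T={A} → {A,C} (+1)
site 5, node AFHLT: AFL={A,G} ∩ HT={A,C} → {A} (+0)
per-site changes: [1, 3, 3, 3, 3, 2]; total = 15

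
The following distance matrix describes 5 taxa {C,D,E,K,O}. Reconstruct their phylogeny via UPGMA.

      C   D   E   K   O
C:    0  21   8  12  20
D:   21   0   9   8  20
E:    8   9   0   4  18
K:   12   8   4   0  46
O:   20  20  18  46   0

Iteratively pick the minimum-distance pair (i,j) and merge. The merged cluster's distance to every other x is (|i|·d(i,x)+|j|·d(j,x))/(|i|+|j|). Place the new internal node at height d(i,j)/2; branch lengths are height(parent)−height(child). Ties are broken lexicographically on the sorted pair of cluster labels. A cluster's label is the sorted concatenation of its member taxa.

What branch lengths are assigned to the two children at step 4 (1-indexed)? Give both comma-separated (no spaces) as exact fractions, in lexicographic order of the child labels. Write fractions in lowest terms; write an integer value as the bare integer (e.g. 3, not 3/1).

37/6,13

iteration 1: select E,K (d=4); attach at lengths (2, 2); label the merged cluster EK
  updated: d(C,EK)=10, d(D,EK)=17/2, d(EK,O)=32
iteration 2: select D,EK (d=17/2); attach at lengths (17/4, 9/4); label the merged cluster DEK
  updated: d(C,DEK)=41/3, d(DEK,O)=28
iteration 3: select C,DEK (d=41/3); attach at lengths (41/6, 31/12); label the merged cluster CDEK
  updated: d(CDEK,O)=26
iteration 4: select CDEK,O (d=26); attach at lengths (37/6, 13); label the merged cluster CDEKO
final tree: ((C:41/6,(D:17/4,(E:2,K:2):9/4):31/12):37/6,O:13)
total length: 469/12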